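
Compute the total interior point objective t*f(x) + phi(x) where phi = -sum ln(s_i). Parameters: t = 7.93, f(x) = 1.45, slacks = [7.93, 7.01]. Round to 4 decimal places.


Step 1: Compute log-barrier.
ln values: [2.0707, 1.9473]
phi = -(2.0707 + 1.9473) = -4.018
Step 2: Compute augmented objective.
t*f(x) = 7.93*1.45 = 11.4985
Total = 11.4985 - 4.018 = 7.4805


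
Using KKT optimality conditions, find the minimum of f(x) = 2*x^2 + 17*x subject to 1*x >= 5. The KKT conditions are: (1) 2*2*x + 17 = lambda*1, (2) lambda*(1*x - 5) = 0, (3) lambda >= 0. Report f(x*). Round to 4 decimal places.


Step 1: Try lambda = 0 (constraint inactive).
x_unc = -17/(2*2) = -4.25
Check: 1*-4.25 = -4.25 < 5 -- violated!
Step 2: Constraint must be active: 1*x = 5
x* = 5/1 = 5.0
lambda = (2*2*5.0 + 17)/1 = 37.0
Step 3: Compute optimal value.
f(x*) = 2*5.0^2 + 17*5.0 = 135.0


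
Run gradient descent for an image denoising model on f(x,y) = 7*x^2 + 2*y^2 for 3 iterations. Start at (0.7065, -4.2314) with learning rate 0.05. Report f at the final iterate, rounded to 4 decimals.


Gradient descent on f(x,y) = 7*x^2 + 2*y^2.
Starting point: (0.7065, -4.2314), alpha = 0.05
Step 1: grad_x = 2*7*0.7065 = 9.891, grad_y = 2*2*-4.2314 = -16.9256
  x_1 = 0.7065 - 0.05*9.891 = 0.212
  y_1 = -4.2314 - 0.05*-16.9256 = -3.3851
Step 2: grad_x = 2*7*0.212 = 2.9673, grad_y = 2*2*-3.3851 = -13.5405
  x_2 = 0.212 - 0.05*2.9673 = 0.0636
  y_2 = -3.3851 - 0.05*-13.5405 = -2.7081
Step 3: grad_x = 2*7*0.0636 = 0.8902, grad_y = 2*2*-2.7081 = -10.8324
  x_3 = 0.0636 - 0.05*0.8902 = 0.0191
  y_3 = -2.7081 - 0.05*-10.8324 = -2.1665
f(0.0191, -2.1665) = 7*0.0191^2 + 2*(-2.1665)^2 = 9.3898


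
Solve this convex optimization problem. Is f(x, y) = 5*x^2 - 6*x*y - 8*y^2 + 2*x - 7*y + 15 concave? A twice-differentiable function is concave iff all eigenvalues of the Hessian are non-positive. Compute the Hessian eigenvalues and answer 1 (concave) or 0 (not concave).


The Hessian of f(x,y) = 5*x^2 - 6*x*y - 8*y^2 + 2*x - 7*y + 15 is:
H = [[10, -6], [-6, -16]]
Trace = 10 - 16 = -6
Determinant = 10*-16 - (-6)^2 = -196
Discriminant = (-6)^2 - 4*-196 = 820.0
Eigenvalues: lambda_1 = -17.3178, lambda_2 = 11.3178
The function is not concave.

0


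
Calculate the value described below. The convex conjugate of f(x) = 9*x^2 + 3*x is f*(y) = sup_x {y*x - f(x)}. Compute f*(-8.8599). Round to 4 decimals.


f*(y) = sup_x {y*x - a*x^2 - b*x} = sup_x {(y-b)*x - a*x^2}
FOC: (y - b) - 2a*x = 0 => x* = (y - b)/(2a)
x* = (-8.8599 - 3)/(2*9) = -0.6589
f*(-8.8599) = (y-b)^2/(4a) = (-8.8599 - 3)^2/(4*9)
= 140.6572/36 = 3.9071


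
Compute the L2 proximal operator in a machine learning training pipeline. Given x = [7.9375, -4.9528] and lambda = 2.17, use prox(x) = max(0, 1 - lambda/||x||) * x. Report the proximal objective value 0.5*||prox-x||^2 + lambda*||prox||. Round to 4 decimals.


Step 1: Compute ||x||.
||x|| = 9.356
Step 2: Compute scaling factor.
scale = max(0, 1 - 2.17/9.356) = 0.7681
Step 3: prox(x) = [6.0965, -3.8041]
||prox(x)|| = 7.186
Step 4: Proximal objective.
0.5*||prox-x||^2 = 2.3545
lambda*||prox|| = 15.5936
Total = 17.948


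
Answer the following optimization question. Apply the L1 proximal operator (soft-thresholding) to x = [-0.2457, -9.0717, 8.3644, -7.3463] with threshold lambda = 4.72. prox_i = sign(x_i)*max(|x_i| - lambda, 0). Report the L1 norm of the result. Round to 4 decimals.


Soft-thresholding with lambda = 4.72:
prox(-0.2457) = sign(-0.2457)*max(|-0.2457| - 4.72, 0) = 0.0
prox(-9.0717) = sign(-9.0717)*max(|-9.0717| - 4.72, 0) = -4.3517
prox(8.3644) = sign(8.3644)*max(|8.3644| - 4.72, 0) = 3.6444
prox(-7.3463) = sign(-7.3463)*max(|-7.3463| - 4.72, 0) = -2.6263
prox(x) = [0.0, -4.3517, 3.6444, -2.6263]
||prox(x)||_1 = 0.0 + 4.3517 + 3.6444 + 2.6263 = 10.6224


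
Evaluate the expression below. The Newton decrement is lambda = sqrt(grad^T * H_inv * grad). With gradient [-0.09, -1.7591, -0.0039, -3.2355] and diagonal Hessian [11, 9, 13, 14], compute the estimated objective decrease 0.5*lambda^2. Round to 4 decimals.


Step 1: H is diagonal, so H^(-1) * g = [-0.0082, -0.1955, -0.0003, -0.2311].
Step 2: g^T H^(-1) g = sum_i g_i^2 / H_ii
  = (-0.09)^2/11 + (-1.7591)^2/9 + (-0.0039)^2/13 + (-3.2355)^2/14
  = 0.0007 + 0.3438 + 0.0 + 0.7477 = 1.0923
Step 3: Objective decrease = 0.5 * g^T H^(-1) g = 0.5462


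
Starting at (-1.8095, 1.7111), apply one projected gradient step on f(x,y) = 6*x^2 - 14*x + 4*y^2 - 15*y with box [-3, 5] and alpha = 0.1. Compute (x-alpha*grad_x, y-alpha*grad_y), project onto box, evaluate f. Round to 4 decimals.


Step 1: Compute gradient at (-1.8095, 1.7111).
grad_x = 2*6*-1.8095 - 14 = -35.714
grad_y = 2*4*1.7111 - 15 = -1.3112
Step 2: Gradient step.
x_raw = -1.8095 - 0.1*-35.714 = 1.7619
y_raw = 1.7111 - 0.1*-1.3112 = 1.8422
Step 3: Project onto [-3, 5].
x_proj = clip(1.7619) = 1.7619
y_proj = clip(1.8422) = 1.8422
Step 4: Evaluate f.
f(1.7619, 1.8422) = -20.0991


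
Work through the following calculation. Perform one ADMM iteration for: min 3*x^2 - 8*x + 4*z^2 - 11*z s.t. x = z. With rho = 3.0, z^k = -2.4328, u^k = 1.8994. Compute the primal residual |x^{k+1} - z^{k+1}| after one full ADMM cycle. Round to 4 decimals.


ADMM iteration with rho = 3.0, z^k = -2.4328, u^k = 1.8994
Step 1: x-update.
Minimize 3*x^2 - 8*x + (3.0/2)*(x + 2.4328 + 1.8994)^2
FOC: (2*3 + 3.0)*x = 8 + 3.0*(-2.4328 - 1.8994)
x^{k+1} = -0.5552
Step 2: z-update.
Minimize 4*z^2 - 11*z + (3.0/2)*(-0.5552 - z + 1.8994)^2
FOC: (2*4 + 3.0)*z = 11 + 3.0*(-0.5552 + 1.8994)
z^{k+1} = 1.3666
Step 3: u-update.
u^{k+1} = 1.8994 - 0.5552 - 1.3666 = -0.0224
Step 4: Primal residual = |-0.5552 - 1.3666| = 1.9218


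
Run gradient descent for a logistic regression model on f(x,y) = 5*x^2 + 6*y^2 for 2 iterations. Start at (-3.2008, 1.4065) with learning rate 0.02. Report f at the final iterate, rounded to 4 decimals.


Gradient descent on f(x,y) = 5*x^2 + 6*y^2.
Starting point: (-3.2008, 1.4065), alpha = 0.02
Step 1: grad_x = 2*5*-3.2008 = -32.008, grad_y = 2*6*1.4065 = 16.878
  x_1 = -3.2008 - 0.02*-32.008 = -2.5606
  y_1 = 1.4065 - 0.02*16.878 = 1.0689
Step 2: grad_x = 2*5*-2.5606 = -25.6064, grad_y = 2*6*1.0689 = 12.8273
  x_2 = -2.5606 - 0.02*-25.6064 = -2.0485
  y_2 = 1.0689 - 0.02*12.8273 = 0.8124
f(-2.0485, 0.8124) = 5*(-2.0485)^2 + 6*0.8124^2 = 24.9419


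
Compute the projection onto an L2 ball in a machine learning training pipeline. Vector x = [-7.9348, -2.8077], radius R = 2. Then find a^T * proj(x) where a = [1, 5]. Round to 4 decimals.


Step 1: Compute ||x|| (intermediates to 6 decimals).
||x|| = sqrt((-7.9348)^2 + (-2.8077)^2) = 8.416901
Step 2: Project.
Since ||x|| > R, scale = R/||x|| = 2/8.416901 = 0.237617, proj(x) = scale * x
proj(x) = [-1.885443, -0.667157]
Step 3: Dot product.
a^T * proj(x) = 1*(-1.885443) + 5*(-0.667157) = -5.2212


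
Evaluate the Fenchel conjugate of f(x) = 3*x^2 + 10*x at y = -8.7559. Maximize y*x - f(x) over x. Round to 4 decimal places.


f*(y) = sup_x {y*x - a*x^2 - b*x} = sup_x {(y-b)*x - a*x^2}
FOC: (y - b) - 2a*x = 0 => x* = (y - b)/(2a)
x* = (-8.7559 - 10)/(2*3) = -3.126
f*(-8.7559) = (y-b)^2/(4a) = (-8.7559 - 10)^2/(4*3)
= 351.7838/12 = 29.3153


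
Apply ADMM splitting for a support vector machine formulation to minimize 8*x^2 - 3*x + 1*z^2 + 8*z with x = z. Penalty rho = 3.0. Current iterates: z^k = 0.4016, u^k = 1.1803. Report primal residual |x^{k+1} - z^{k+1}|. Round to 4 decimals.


ADMM iteration with rho = 3.0, z^k = 0.4016, u^k = 1.1803
Step 1: x-update.
Minimize 8*x^2 - 3*x + (3.0/2)*(x - 0.4016 + 1.1803)^2
FOC: (2*8 + 3.0)*x = 3 + 3.0*(0.4016 - 1.1803)
x^{k+1} = 0.0349
Step 2: z-update.
Minimize 1*z^2 + 8*z + (3.0/2)*(0.0349 - z + 1.1803)^2
FOC: (2*1 + 3.0)*z = -8 + 3.0*(0.0349 + 1.1803)
z^{k+1} = -0.8709
Step 3: u-update.
u^{k+1} = 1.1803 + 0.0349 + 0.8709 = 2.0861
Step 4: Primal residual = |0.0349 + 0.8709| = 0.9058


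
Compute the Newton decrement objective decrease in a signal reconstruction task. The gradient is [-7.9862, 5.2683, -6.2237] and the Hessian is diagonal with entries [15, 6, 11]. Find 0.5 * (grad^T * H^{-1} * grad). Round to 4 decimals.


Step 1: H is diagonal, so H^(-1) * g = [-0.5324, 0.8781, -0.5658].
Step 2: g^T H^(-1) g = sum_i g_i^2 / H_ii
  = (-7.9862)^2/15 + (5.2683)^2/6 + (-6.2237)^2/11
  = 4.252 + 4.6258 + 3.5213 = 12.3991
Step 3: Objective decrease = 0.5 * g^T H^(-1) g = 6.1996


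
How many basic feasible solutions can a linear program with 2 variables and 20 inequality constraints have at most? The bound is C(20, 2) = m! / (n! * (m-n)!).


Each vertex corresponds to some choice of n active constraints out of m, so the number of vertices is at most C(m, n) = m! / (n!(m-n)!).
m = 20, n = 2
Numerator: 20 * 19
Denominator: 2! = 2
C(20, 2) = 190


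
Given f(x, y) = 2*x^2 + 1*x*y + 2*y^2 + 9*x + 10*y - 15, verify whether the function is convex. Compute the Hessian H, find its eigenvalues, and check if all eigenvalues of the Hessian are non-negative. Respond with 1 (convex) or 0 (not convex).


The Hessian of f(x,y) = 2*x^2 + 1*x*y + 2*y^2 + 9*x + 10*y - 15 is:
H = [[4, 1], [1, 4]]
Trace = 4 + 4 = 8
Determinant = 4*4 - (1)^2 = 15
Discriminant = (8)^2 - 4*15 = 4.0
Eigenvalues: lambda_1 = 3.0, lambda_2 = 5.0
The function is convex.

1


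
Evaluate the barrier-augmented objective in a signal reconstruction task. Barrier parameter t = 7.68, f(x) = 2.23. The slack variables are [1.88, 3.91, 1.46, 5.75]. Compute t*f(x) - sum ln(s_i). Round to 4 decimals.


Step 1: Compute log-barrier.
ln values: [0.6313, 1.3635, 0.3784, 1.7492]
phi = -(0.6313 + 1.3635 + 0.3784 + 1.7492) = -4.1224
Step 2: Compute augmented objective.
t*f(x) = 7.68*2.23 = 17.1264
Total = 17.1264 - 4.1224 = 13.004


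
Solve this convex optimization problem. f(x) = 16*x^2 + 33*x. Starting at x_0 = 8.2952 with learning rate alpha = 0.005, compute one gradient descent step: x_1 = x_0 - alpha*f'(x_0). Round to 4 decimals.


We compute the gradient at x_0 and apply the update.
f'(x) = 32*x + 33
f'(8.2952) = 32*8.2952 + 33 = 298.4464
x_1 = 8.2952 - 0.005*298.4464 = 6.803


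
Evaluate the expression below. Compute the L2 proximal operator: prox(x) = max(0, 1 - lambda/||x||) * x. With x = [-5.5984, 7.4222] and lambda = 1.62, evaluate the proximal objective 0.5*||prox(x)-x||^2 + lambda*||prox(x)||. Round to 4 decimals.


Step 1: Compute ||x||.
||x|| = 9.2968
Step 2: Compute scaling factor.
scale = max(0, 1 - 1.62/9.2968) = 0.8257
Step 3: prox(x) = [-4.6229, 6.1289]
||prox(x)|| = 7.6768
Step 4: Proximal objective.
0.5*||prox-x||^2 = 1.3122
lambda*||prox|| = 12.4364
Total = 13.7487


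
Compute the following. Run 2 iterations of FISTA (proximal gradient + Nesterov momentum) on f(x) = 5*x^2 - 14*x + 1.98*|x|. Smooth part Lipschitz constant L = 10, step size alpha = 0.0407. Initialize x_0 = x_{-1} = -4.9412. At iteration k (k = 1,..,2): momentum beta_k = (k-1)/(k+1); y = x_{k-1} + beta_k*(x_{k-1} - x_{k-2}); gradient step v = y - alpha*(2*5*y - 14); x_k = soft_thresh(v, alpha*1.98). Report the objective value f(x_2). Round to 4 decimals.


FISTA on f(x) = 5*x^2 - 14*x + 1.98*|x|
L = 10, alpha = 0.0407
Iteration 1: beta = 0.0, y = -4.9412 + 0.0*(-4.9412 + 4.9412) = -4.9412
  grad(y) = -63.412, v = y - alpha*grad = -2.3603
  prox(v) = soft_thresh(-2.3603, 0.0806) = -2.2797
Iteration 2: beta = 0.3333, y = -2.2797 + 0.3333*(-2.2797 + 4.9412) = -1.3926
  grad(y) = -27.9259, v = y - alpha*grad = -0.256
  prox(v) = soft_thresh(-0.256, 0.0806) = -0.1754
f(x_2) = 5*(-0.1754)^2 - 14*(-0.1754) + 1.98*|-0.1754| = 2.9571


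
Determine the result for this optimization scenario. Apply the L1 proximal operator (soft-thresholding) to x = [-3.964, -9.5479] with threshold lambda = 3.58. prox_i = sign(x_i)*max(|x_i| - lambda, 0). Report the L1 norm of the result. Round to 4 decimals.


Soft-thresholding with lambda = 3.58:
prox(-3.964) = sign(-3.964)*max(|-3.964| - 3.58, 0) = -0.384
prox(-9.5479) = sign(-9.5479)*max(|-9.5479| - 3.58, 0) = -5.9679
prox(x) = [-0.384, -5.9679]
||prox(x)||_1 = 0.384 + 5.9679 = 6.3519


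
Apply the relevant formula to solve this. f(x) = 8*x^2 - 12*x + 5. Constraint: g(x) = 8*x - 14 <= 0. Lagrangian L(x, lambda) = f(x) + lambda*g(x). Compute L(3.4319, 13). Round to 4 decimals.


Step 1: Evaluate f(x).
f(3.4319) = 8*3.4319^2 - 12*3.4319 + 5 = 58.0407
Step 2: Evaluate g(x).
g(3.4319) = 8*3.4319 - 14 = 13.4552
Step 3: Compute Lagrangian.
L = 58.0407 + 13*13.4552 = 232.9583


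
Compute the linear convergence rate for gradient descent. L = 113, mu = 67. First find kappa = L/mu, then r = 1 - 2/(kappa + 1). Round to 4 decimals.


Step 1: Compute the condition number.
kappa = L/mu = 113/67 = 1.6866
Step 2: Compute the convergence rate.
r = 1 - 2/(kappa + 1) = 1 - 2*mu/(L + mu) = (L - mu)/(L + mu) = 46/180 = 0.2556


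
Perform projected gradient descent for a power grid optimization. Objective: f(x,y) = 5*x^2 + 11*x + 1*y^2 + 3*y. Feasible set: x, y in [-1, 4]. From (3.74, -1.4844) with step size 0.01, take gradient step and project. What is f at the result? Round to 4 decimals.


Step 1: Compute gradient at (3.74, -1.4844).
grad_x = 2*5*3.74 + 11 = 48.4
grad_y = 2*1*-1.4844 + 3 = 0.0312
Step 2: Gradient step.
x_raw = 3.74 - 0.01*48.4 = 3.256
y_raw = -1.4844 - 0.01*0.0312 = -1.4847
Step 3: Project onto [-1, 4].
x_proj = clip(3.256) = 3.256
y_proj = clip(-1.4847) = -1.0
Step 4: Evaluate f.
f(3.256, -1.0) = 86.8237


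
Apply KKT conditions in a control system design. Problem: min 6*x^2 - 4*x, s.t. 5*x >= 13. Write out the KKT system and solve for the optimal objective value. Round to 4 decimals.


Step 1: Try lambda = 0 (constraint inactive).
x_unc = 4/(2*6) = 0.3333
Check: 5*0.3333 = 1.6665 < 13 -- violated!
Step 2: Constraint must be active: 5*x = 13
x* = 13/5 = 2.6
lambda = (2*6*2.6 - 4)/5 = 5.44
Step 3: Compute optimal value.
f(x*) = 6*2.6^2 - 4*2.6 = 30.16


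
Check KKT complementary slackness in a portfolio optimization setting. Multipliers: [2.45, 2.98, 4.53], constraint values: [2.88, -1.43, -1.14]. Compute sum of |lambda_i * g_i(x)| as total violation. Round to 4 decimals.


KKT complementary slackness check:
lambda_1 * g_1 = 2.45 * 2.88 = 7.056
lambda_2 * g_2 = 2.98 * -1.43 = -4.2614
lambda_3 * g_3 = 4.53 * -1.14 = -5.1642
Total violation = 7.056 + 4.2614 + 5.1642 = 16.4816


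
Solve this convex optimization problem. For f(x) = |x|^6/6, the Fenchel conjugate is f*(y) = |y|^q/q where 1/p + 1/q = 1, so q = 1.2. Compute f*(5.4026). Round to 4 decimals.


The conjugate exponent q satisfies 1/p + 1/q = 1.
p = 6, so q = 6/(6 - 1) = 1.2
|y|^q = 5.4026^1.2 = 7.5705
f*(5.4026) = 7.5705 / 1.2 = 6.3087


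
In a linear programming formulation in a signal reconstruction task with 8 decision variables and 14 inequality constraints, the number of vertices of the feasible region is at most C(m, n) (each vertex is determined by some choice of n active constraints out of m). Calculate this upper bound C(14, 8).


Each vertex corresponds to some choice of n active constraints out of m, so the number of vertices is at most C(m, n) = m! / (n!(m-n)!).
m = 14, n = 8
Numerator: 14 * 13 * 12 * 11 * 10 * 9 * 8 * 7
Denominator: 8! = 40320
C(14, 8) = 3003


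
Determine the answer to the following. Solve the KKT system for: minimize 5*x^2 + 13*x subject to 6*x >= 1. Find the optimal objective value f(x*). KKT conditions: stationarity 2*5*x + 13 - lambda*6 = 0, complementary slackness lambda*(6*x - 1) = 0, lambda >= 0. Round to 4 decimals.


Step 1: Try lambda = 0 (constraint inactive).
x_unc = -13/(2*5) = -1.3
Check: 6*-1.3 = -7.8 < 1 -- violated!
Step 2: Constraint must be active: 6*x = 1
x* = 1/6 = 0.1667 (rounded; the exact value 1/6 is used below)
lambda = (2*5*(1/6) + 13)/6 = 2.4444
Step 3: Compute optimal value.
f(x*) = 5*(1/6)^2 + 13*(1/6) = 2.3056


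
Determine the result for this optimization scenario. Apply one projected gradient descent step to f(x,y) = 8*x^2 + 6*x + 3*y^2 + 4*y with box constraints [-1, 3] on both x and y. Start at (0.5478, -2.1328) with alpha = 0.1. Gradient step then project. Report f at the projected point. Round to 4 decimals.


Step 1: Compute gradient at (0.5478, -2.1328).
grad_x = 2*8*0.5478 + 6 = 14.7648
grad_y = 2*3*-2.1328 + 4 = -8.7968
Step 2: Gradient step.
x_raw = 0.5478 - 0.1*14.7648 = -0.9287
y_raw = -2.1328 - 0.1*-8.7968 = -1.2531
Step 3: Project onto [-1, 3].
x_proj = clip(-0.9287) = -0.9287
y_proj = clip(-1.2531) = -1.0
Step 4: Evaluate f.
f(-0.9287, -1.0) = 0.3275


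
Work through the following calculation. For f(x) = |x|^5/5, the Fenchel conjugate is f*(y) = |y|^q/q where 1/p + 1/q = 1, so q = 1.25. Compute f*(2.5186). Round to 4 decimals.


The conjugate exponent q satisfies 1/p + 1/q = 1.
p = 5, so q = 5/(5 - 1) = 1.25
|y|^q = 2.5186^1.25 = 3.1728
f*(2.5186) = 3.1728 / 1.25 = 2.5383


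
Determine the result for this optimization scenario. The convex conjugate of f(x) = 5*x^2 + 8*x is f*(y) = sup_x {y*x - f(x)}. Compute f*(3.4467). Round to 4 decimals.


f*(y) = sup_x {y*x - a*x^2 - b*x} = sup_x {(y-b)*x - a*x^2}
FOC: (y - b) - 2a*x = 0 => x* = (y - b)/(2a)
x* = (3.4467 - 8)/(2*5) = -0.4553
f*(3.4467) = (y-b)^2/(4a) = (3.4467 - 8)^2/(4*5)
= 20.7325/20 = 1.0366


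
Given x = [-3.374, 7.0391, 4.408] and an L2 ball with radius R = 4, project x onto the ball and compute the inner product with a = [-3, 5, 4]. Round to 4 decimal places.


Step 1: Compute ||x|| (intermediates to 6 decimals).
||x|| = sqrt((-3.374)^2 + 7.0391^2 + 4.408^2) = 8.964556
Step 2: Project.
Since ||x|| > R, scale = R/||x|| = 4/8.964556 = 0.446202, proj(x) = scale * x
proj(x) = [-1.505486, 3.14086, 1.966858]
Step 3: Dot product.
a^T * proj(x) = -3*(-1.505486) + 5*3.14086 + 4*1.966858 = 28.0882


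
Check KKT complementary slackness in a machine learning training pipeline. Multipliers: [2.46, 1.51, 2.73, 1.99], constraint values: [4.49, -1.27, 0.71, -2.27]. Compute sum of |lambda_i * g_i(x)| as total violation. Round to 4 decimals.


KKT complementary slackness check:
lambda_1 * g_1 = 2.46 * 4.49 = 11.0454
lambda_2 * g_2 = 1.51 * -1.27 = -1.9177
lambda_3 * g_3 = 2.73 * 0.71 = 1.9383
lambda_4 * g_4 = 1.99 * -2.27 = -4.5173
Total violation = 11.0454 + 1.9177 + 1.9383 + 4.5173 = 19.4187


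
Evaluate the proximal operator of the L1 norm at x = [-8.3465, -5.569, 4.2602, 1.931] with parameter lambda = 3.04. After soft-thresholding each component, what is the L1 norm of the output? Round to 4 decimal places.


Soft-thresholding with lambda = 3.04:
prox(-8.3465) = sign(-8.3465)*max(|-8.3465| - 3.04, 0) = -5.3065
prox(-5.569) = sign(-5.569)*max(|-5.569| - 3.04, 0) = -2.529
prox(4.2602) = sign(4.2602)*max(|4.2602| - 3.04, 0) = 1.2202
prox(1.931) = sign(1.931)*max(|1.931| - 3.04, 0) = 0.0
prox(x) = [-5.3065, -2.529, 1.2202, 0.0]
||prox(x)||_1 = 5.3065 + 2.529 + 1.2202 + 0.0 = 9.0557


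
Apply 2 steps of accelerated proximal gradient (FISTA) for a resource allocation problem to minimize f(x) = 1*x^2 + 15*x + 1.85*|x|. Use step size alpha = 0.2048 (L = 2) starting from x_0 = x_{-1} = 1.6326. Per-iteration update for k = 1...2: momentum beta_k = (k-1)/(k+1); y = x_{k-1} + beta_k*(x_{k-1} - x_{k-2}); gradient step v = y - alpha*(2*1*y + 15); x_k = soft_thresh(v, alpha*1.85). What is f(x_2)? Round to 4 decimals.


FISTA on f(x) = 1*x^2 + 15*x + 1.85*|x|
L = 2, alpha = 0.2048
Iteration 1: beta = 0.0, y = 1.6326 + 0.0*(1.6326 - 1.6326) = 1.6326
  grad(y) = 18.2652, v = y - alpha*grad = -2.1081
  prox(v) = soft_thresh(-2.1081, 0.3789) = -1.7292
Iteration 2: beta = 0.3333, y = -1.7292 + 0.3333*(-1.7292 - 1.6326) = -2.8498
  grad(y) = 9.3003, v = y - alpha*grad = -4.7545
  prox(v) = soft_thresh(-4.7545, 0.3789) = -4.3757
f(x_2) = 1*(-4.3757)^2 + 15*(-4.3757) + 1.85*|-4.3757| = -38.3936


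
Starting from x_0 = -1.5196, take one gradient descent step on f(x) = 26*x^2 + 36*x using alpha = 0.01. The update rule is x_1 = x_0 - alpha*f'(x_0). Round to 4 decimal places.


We compute the gradient at x_0 and apply the update.
f'(x) = 52*x + 36
f'(-1.5196) = 52*-1.5196 + 36 = -43.0192
x_1 = -1.5196 - 0.01*-43.0192 = -1.0894


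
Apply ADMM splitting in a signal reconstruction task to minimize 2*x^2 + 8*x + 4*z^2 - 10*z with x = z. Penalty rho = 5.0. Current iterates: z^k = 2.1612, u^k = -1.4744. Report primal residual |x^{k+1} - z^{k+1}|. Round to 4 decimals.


ADMM iteration with rho = 5.0, z^k = 2.1612, u^k = -1.4744
Step 1: x-update.
Minimize 2*x^2 + 8*x + (5.0/2)*(x - 2.1612 - 1.4744)^2
FOC: (2*2 + 5.0)*x = -8 + 5.0*(2.1612 + 1.4744)
x^{k+1} = 1.1309
Step 2: z-update.
Minimize 4*z^2 - 10*z + (5.0/2)*(1.1309 - z - 1.4744)^2
FOC: (2*4 + 5.0)*z = 10 + 5.0*(1.1309 - 1.4744)
z^{k+1} = 0.6371
Step 3: u-update.
u^{k+1} = -1.4744 + 1.1309 - 0.6371 = -0.9806
Step 4: Primal residual = |1.1309 - 0.6371| = 0.4938


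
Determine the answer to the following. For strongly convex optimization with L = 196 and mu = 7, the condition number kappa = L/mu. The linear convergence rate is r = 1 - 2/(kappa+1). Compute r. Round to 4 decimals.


Step 1: Compute the condition number.
kappa = L/mu = 196/7 = 28.0
Step 2: Compute the convergence rate.
r = 1 - 2/(kappa + 1) = 1 - 2*mu/(L + mu) = (L - mu)/(L + mu) = 189/203 = 0.931


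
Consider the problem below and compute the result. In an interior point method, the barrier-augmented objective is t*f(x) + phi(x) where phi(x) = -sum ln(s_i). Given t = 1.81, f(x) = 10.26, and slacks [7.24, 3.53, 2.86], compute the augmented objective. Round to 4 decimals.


Step 1: Compute log-barrier.
ln values: [1.9796, 1.2613, 1.0508]
phi = -(1.9796 + 1.2613 + 1.0508) = -4.2917
Step 2: Compute augmented objective.
t*f(x) = 1.81*10.26 = 18.5706
Total = 18.5706 - 4.2917 = 14.2789


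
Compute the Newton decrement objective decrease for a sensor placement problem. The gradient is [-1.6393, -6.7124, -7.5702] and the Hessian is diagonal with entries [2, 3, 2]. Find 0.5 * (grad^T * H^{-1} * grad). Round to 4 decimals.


Step 1: H is diagonal, so H^(-1) * g = [-0.8197, -2.2375, -3.7851].
Step 2: g^T H^(-1) g = sum_i g_i^2 / H_ii
  = (-1.6393)^2/2 + (-6.7124)^2/3 + (-7.5702)^2/2
  = 1.3437 + 15.0188 + 28.654 = 45.0164
Step 3: Objective decrease = 0.5 * g^T H^(-1) g = 22.5082


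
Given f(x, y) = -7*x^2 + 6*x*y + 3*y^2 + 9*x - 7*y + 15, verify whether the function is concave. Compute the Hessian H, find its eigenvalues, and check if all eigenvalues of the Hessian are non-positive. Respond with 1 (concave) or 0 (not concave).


The Hessian of f(x,y) = -7*x^2 + 6*x*y + 3*y^2 + 9*x - 7*y + 15 is:
H = [[-14, 6], [6, 6]]
Trace = -14 + 6 = -8
Determinant = -14*6 - (6)^2 = -120
Discriminant = (-8)^2 - 4*-120 = 544.0
Eigenvalues: lambda_1 = -15.6619, lambda_2 = 7.6619
The function is not concave.

0


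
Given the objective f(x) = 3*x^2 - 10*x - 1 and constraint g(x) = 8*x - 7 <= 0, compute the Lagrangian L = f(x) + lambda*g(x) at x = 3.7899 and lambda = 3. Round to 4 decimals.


Step 1: Evaluate f(x).
f(3.7899) = 3*3.7899^2 - 10*3.7899 - 1 = 4.191
Step 2: Evaluate g(x).
g(3.7899) = 8*3.7899 - 7 = 23.3192
Step 3: Compute Lagrangian.
L = 4.191 + 3*23.3192 = 74.1486


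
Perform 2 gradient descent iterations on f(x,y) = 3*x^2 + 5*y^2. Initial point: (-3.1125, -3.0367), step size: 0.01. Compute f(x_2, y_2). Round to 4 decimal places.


Gradient descent on f(x,y) = 3*x^2 + 5*y^2.
Starting point: (-3.1125, -3.0367), alpha = 0.01
Step 1: grad_x = 2*3*-3.1125 = -18.675, grad_y = 2*5*-3.0367 = -30.367
  x_1 = -3.1125 - 0.01*-18.675 = -2.9258
  y_1 = -3.0367 - 0.01*-30.367 = -2.733
Step 2: grad_x = 2*3*-2.9258 = -17.5545, grad_y = 2*5*-2.733 = -27.3303
  x_2 = -2.9258 - 0.01*-17.5545 = -2.7502
  y_2 = -2.733 - 0.01*-27.3303 = -2.4597
f(-2.7502, -2.4597) = 3*(-2.7502)^2 + 5*(-2.4597)^2 = 52.9422


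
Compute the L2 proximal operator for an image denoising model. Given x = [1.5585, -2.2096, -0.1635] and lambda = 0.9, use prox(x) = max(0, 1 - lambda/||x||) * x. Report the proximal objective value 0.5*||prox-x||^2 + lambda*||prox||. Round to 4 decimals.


Step 1: Compute ||x||.
||x|| = 2.7089
Step 2: Compute scaling factor.
scale = max(0, 1 - 0.9/2.7089) = 0.6678
Step 3: prox(x) = [1.0407, -1.4755, -0.1092]
||prox(x)|| = 1.8089
Step 4: Proximal objective.
0.5*||prox-x||^2 = 0.405
lambda*||prox|| = 1.628
Total = 2.033


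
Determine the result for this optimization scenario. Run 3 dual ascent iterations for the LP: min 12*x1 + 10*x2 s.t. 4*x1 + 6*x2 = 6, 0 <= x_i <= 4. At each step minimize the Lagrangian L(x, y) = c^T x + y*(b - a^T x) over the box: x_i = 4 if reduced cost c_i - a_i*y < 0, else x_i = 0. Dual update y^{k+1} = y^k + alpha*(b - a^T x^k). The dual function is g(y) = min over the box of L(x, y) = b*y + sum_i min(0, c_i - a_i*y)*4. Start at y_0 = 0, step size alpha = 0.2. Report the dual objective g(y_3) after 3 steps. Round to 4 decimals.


Dual ascent for LP: min 12*x1 + 10*x2, 4*x1 + 6*x2 = 6, 0 <= x_i <= 4
Step 1: y^k = 0.0, reduced costs: (12.0, 10.0)
  x^k = (0.0, 0.0), subgradient = b - a^T x = 6.0
  y^{k+1} = 0.0 + 0.2*6.0 = 1.2
Step 2: y^k = 1.2, reduced costs: (7.2, 2.8)
  x^k = (0.0, 0.0), subgradient = b - a^T x = 6.0
  y^{k+1} = 1.2 + 0.2*6.0 = 2.4
Step 3: y^k = 2.4, reduced costs: (2.4, -4.4)
  x^k = (0.0, 4.0), subgradient = b - a^T x = -18.0
  y^{k+1} = 2.4 + 0.2*-18.0 = -1.2
Dual objective at y_3 = -1.2: reduced costs (16.8, 17.2), box minimizer x = (0.0, 0.0)
g(y_3) = b*y + (c1 - a1*y)*x1 + (c2 - a2*y)*x2 = 6*(-1.2) + 16.8*0.0 + 17.2*0.0 = -7.2 + 0.0 + 0.0 = -7.2


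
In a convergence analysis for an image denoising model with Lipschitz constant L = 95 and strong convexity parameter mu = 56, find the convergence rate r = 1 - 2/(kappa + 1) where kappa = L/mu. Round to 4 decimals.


Step 1: Compute the condition number.
kappa = L/mu = 95/56 = 1.6964
Step 2: Compute the convergence rate.
r = 1 - 2/(kappa + 1) = 1 - 2*mu/(L + mu) = (L - mu)/(L + mu) = 39/151 = 0.2583


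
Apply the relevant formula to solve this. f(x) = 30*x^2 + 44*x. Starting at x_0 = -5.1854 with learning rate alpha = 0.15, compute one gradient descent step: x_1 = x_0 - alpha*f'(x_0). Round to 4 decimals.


We compute the gradient at x_0 and apply the update.
f'(x) = 60*x + 44
f'(-5.1854) = 60*-5.1854 + 44 = -267.124
x_1 = -5.1854 - 0.15*-267.124 = 34.8832


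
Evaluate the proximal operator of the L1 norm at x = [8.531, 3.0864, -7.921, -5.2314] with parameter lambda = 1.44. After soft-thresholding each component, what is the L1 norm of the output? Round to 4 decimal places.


Soft-thresholding with lambda = 1.44:
prox(8.531) = sign(8.531)*max(|8.531| - 1.44, 0) = 7.091
prox(3.0864) = sign(3.0864)*max(|3.0864| - 1.44, 0) = 1.6464
prox(-7.921) = sign(-7.921)*max(|-7.921| - 1.44, 0) = -6.481
prox(-5.2314) = sign(-5.2314)*max(|-5.2314| - 1.44, 0) = -3.7914
prox(x) = [7.091, 1.6464, -6.481, -3.7914]
||prox(x)||_1 = 7.091 + 1.6464 + 6.481 + 3.7914 = 19.0098


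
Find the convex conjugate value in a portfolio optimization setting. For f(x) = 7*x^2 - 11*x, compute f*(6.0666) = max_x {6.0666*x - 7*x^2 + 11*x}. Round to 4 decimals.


f*(y) = sup_x {y*x - a*x^2 - b*x} = sup_x {(y-b)*x - a*x^2}
FOC: (y - b) - 2a*x = 0 => x* = (y - b)/(2a)
x* = (6.0666 + 11)/(2*7) = 1.219
f*(6.0666) = (y-b)^2/(4a) = (6.0666 + 11)^2/(4*7)
= 291.2688/28 = 10.4025


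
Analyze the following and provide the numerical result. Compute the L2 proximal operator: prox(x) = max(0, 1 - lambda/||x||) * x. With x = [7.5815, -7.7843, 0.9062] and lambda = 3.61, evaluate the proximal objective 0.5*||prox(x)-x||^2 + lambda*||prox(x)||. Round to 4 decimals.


Step 1: Compute ||x||.
||x|| = 10.9039
Step 2: Compute scaling factor.
scale = max(0, 1 - 3.61/10.9039) = 0.6689
Step 3: prox(x) = [5.0715, -5.2071, 0.6062]
||prox(x)|| = 7.2939
Step 4: Proximal objective.
0.5*||prox-x||^2 = 6.5161
lambda*||prox|| = 26.331
Total = 32.8471


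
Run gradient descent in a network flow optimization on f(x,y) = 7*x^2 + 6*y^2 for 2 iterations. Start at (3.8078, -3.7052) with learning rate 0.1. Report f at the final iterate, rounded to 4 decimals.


Gradient descent on f(x,y) = 7*x^2 + 6*y^2.
Starting point: (3.8078, -3.7052), alpha = 0.1
Step 1: grad_x = 2*7*3.8078 = 53.3092, grad_y = 2*6*-3.7052 = -44.4624
  x_1 = 3.8078 - 0.1*53.3092 = -1.5231
  y_1 = -3.7052 - 0.1*-44.4624 = 0.741
Step 2: grad_x = 2*7*-1.5231 = -21.3237, grad_y = 2*6*0.741 = 8.8925
  x_2 = -1.5231 - 0.1*-21.3237 = 0.6092
  y_2 = 0.741 - 0.1*8.8925 = -0.1482
f(0.6092, -0.1482) = 7*0.6092^2 + 6*(-0.1482)^2 = 2.7301


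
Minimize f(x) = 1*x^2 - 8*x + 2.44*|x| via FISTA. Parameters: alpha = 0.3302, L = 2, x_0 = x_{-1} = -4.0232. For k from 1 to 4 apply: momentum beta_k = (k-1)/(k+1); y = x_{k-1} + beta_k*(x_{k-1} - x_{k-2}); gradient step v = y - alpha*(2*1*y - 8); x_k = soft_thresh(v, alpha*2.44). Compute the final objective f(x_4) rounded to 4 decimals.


FISTA on f(x) = 1*x^2 - 8*x + 2.44*|x|
L = 2, alpha = 0.3302
Iteration 1: beta = 0.0, y = -4.0232 + 0.0*(-4.0232 + 4.0232) = -4.0232
  grad(y) = -16.0464, v = y - alpha*grad = 1.2753
  prox(v) = soft_thresh(1.2753, 0.8057) = 0.4696
Iteration 2: beta = 0.3333, y = 0.4696 + 0.3333*(0.4696 + 4.0232) = 1.9672
  grad(y) = -4.0655, v = y - alpha*grad = 3.3097
  prox(v) = soft_thresh(3.3097, 0.8057) = 2.504
Iteration 3: beta = 0.5, y = 2.504 + 0.5*(2.504 - 0.4696) = 3.5212
  grad(y) = -0.9577, v = y - alpha*grad = 3.8374
  prox(v) = soft_thresh(3.8374, 0.8057) = 3.0317
Iteration 4: beta = 0.6, y = 3.0317 + 0.6*(3.0317 - 2.504) = 3.3483
  grad(y) = -1.3033, v = y - alpha*grad = 3.7787
  prox(v) = soft_thresh(3.7787, 0.8057) = 2.973
f(x_4) = 1*2.973^2 - 8*2.973 + 2.44*|2.973| = -7.6911


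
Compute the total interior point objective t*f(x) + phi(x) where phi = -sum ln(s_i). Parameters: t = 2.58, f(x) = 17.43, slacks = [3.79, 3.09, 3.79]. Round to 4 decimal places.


Step 1: Compute log-barrier.
ln values: [1.3324, 1.1282, 1.3324]
phi = -(1.3324 + 1.1282 + 1.3324) = -3.7929
Step 2: Compute augmented objective.
t*f(x) = 2.58*17.43 = 44.9694
Total = 44.9694 - 3.7929 = 41.1765


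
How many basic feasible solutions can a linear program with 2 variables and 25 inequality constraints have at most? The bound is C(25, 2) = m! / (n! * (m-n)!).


Each vertex corresponds to some choice of n active constraints out of m, so the number of vertices is at most C(m, n) = m! / (n!(m-n)!).
m = 25, n = 2
Numerator: 25 * 24
Denominator: 2! = 2
C(25, 2) = 300


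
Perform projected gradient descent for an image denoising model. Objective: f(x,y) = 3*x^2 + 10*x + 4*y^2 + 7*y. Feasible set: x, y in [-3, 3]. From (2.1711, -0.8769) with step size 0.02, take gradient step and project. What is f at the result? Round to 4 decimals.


Step 1: Compute gradient at (2.1711, -0.8769).
grad_x = 2*3*2.1711 + 10 = 23.0266
grad_y = 2*4*-0.8769 + 7 = -0.0152
Step 2: Gradient step.
x_raw = 2.1711 - 0.02*23.0266 = 1.7106
y_raw = -0.8769 - 0.02*-0.0152 = -0.8766
Step 3: Project onto [-3, 3].
x_proj = clip(1.7106) = 1.7106
y_proj = clip(-0.8766) = -0.8766
Step 4: Evaluate f.
f(1.7106, -0.8766) = 22.8213


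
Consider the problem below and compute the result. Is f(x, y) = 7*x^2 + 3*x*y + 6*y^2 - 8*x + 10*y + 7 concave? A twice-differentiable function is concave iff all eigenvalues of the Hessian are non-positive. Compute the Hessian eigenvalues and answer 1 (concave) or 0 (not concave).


The Hessian of f(x,y) = 7*x^2 + 3*x*y + 6*y^2 - 8*x + 10*y + 7 is:
H = [[14, 3], [3, 12]]
Trace = 14 + 12 = 26
Determinant = 14*12 - (3)^2 = 159
Discriminant = (26)^2 - 4*159 = 40.0
Eigenvalues: lambda_1 = 9.8377, lambda_2 = 16.1623
The function is not concave.

0


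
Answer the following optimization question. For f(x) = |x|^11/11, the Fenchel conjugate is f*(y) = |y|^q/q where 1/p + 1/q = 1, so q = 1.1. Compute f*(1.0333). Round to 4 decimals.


The conjugate exponent q satisfies 1/p + 1/q = 1.
p = 11, so q = 11/(11 - 1) = 1.1
|y|^q = 1.0333^1.1 = 1.0367
f*(1.0333) = 1.0367 / 1.1 = 0.9424


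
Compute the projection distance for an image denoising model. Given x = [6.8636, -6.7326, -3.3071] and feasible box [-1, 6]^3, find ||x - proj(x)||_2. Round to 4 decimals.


Project each component onto [-1, 6].
clip(6.8636) = 6.0, clip(-6.7326) = -1.0, clip(-3.3071) = -1.0
Projection = [6.0, -1.0, -1.0]
Squared diffs: [0.7458, 32.8627, 5.3227]
Distance = sqrt(38.9312) = 6.2395


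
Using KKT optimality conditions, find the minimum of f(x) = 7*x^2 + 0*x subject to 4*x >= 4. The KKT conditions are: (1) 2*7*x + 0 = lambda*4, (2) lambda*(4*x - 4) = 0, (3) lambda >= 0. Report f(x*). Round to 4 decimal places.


Step 1: Try lambda = 0 (constraint inactive).
x_unc = 0/(2*7) = 0.0
Check: 4*0.0 = 0.0 < 4 -- violated!
Step 2: Constraint must be active: 4*x = 4
x* = 4/4 = 1.0
lambda = (2*7*1.0 + 0)/4 = 3.5
Step 3: Compute optimal value.
f(x*) = 7*1.0^2 + 0*1.0 = 7.0


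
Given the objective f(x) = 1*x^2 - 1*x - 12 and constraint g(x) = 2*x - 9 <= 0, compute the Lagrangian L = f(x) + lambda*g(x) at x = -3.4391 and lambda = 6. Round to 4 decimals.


Step 1: Evaluate f(x).
f(-3.4391) = 1*(-3.4391)^2 - 1*(-3.4391) - 12 = 3.2665
Step 2: Evaluate g(x).
g(-3.4391) = 2*-3.4391 - 9 = -15.8782
Step 3: Compute Lagrangian.
L = 3.2665 + 6*-15.8782 = -92.0027


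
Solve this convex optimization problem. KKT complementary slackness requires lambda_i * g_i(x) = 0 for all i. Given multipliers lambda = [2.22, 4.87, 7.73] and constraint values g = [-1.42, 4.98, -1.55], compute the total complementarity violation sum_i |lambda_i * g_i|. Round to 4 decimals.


KKT complementary slackness check:
lambda_1 * g_1 = 2.22 * -1.42 = -3.1524
lambda_2 * g_2 = 4.87 * 4.98 = 24.2526
lambda_3 * g_3 = 7.73 * -1.55 = -11.9815
Total violation = 3.1524 + 24.2526 + 11.9815 = 39.3865


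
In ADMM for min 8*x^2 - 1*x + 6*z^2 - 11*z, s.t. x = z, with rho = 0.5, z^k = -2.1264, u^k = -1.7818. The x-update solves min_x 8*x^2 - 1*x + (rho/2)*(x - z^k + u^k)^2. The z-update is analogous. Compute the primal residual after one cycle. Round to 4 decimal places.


ADMM iteration with rho = 0.5, z^k = -2.1264, u^k = -1.7818
Step 1: x-update.
Minimize 8*x^2 - 1*x + (0.5/2)*(x + 2.1264 - 1.7818)^2
FOC: (2*8 + 0.5)*x = 1 + 0.5*(-2.1264 + 1.7818)
x^{k+1} = 0.0502
Step 2: z-update.
Minimize 6*z^2 - 11*z + (0.5/2)*(0.0502 - z - 1.7818)^2
FOC: (2*6 + 0.5)*z = 11 + 0.5*(0.0502 - 1.7818)
z^{k+1} = 0.8107
Step 3: u-update.
u^{k+1} = -1.7818 + 0.0502 - 0.8107 = -2.5424
Step 4: Primal residual = |0.0502 - 0.8107| = 0.7606


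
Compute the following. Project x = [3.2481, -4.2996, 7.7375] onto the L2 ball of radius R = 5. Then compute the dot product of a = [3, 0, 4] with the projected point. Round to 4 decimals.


Step 1: Compute ||x|| (intermediates to 6 decimals).
||x|| = sqrt(3.2481^2 + (-4.2996)^2 + 7.7375^2) = 9.428978
Step 2: Project.
Since ||x|| > R, scale = R/||x|| = 5/9.428978 = 0.53028, proj(x) = scale * x
proj(x) = [1.722402, -2.279992, 4.103042]
Step 3: Dot product.
a^T * proj(x) = 3*1.722402 + 0*(-2.279992) + 4*4.103042 = 21.5794


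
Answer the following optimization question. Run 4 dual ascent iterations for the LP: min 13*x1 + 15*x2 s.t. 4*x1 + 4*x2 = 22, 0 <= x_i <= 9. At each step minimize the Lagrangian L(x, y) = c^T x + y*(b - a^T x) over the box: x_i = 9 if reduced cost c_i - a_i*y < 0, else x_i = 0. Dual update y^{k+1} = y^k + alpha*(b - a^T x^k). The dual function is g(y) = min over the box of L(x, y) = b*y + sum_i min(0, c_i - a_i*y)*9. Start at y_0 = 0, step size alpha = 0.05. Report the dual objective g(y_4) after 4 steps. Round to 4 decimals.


Dual ascent for LP: min 13*x1 + 15*x2, 4*x1 + 4*x2 = 22, 0 <= x_i <= 9
Step 1: y^k = 0.0, reduced costs: (13.0, 15.0)
  x^k = (0.0, 0.0), subgradient = b - a^T x = 22.0
  y^{k+1} = 0.0 + 0.05*22.0 = 1.1
Step 2: y^k = 1.1, reduced costs: (8.6, 10.6)
  x^k = (0.0, 0.0), subgradient = b - a^T x = 22.0
  y^{k+1} = 1.1 + 0.05*22.0 = 2.2
Step 3: y^k = 2.2, reduced costs: (4.2, 6.2)
  x^k = (0.0, 0.0), subgradient = b - a^T x = 22.0
  y^{k+1} = 2.2 + 0.05*22.0 = 3.3
Step 4: y^k = 3.3, reduced costs: (-0.2, 1.8)
  x^k = (9.0, 0.0), subgradient = b - a^T x = -14.0
  y^{k+1} = 3.3 + 0.05*-14.0 = 2.6
Dual objective at y_4 = 2.6: reduced costs (2.6, 4.6), box minimizer x = (0.0, 0.0)
g(y_4) = b*y + (c1 - a1*y)*x1 + (c2 - a2*y)*x2 = 22*2.6 + 2.6*0.0 + 4.6*0.0 = 57.2 + 0.0 + 0.0 = 57.2


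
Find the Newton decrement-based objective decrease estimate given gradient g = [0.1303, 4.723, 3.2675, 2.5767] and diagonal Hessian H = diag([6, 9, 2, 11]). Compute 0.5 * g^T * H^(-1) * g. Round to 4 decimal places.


Step 1: H is diagonal, so H^(-1) * g = [0.0217, 0.5248, 1.6338, 0.2342].
Step 2: g^T H^(-1) g = sum_i g_i^2 / H_ii
  = (0.1303)^2/6 + (4.723)^2/9 + (3.2675)^2/2 + (2.5767)^2/11
  = 0.0028 + 2.4785 + 5.3383 + 0.6036 = 8.4232
Step 3: Objective decrease = 0.5 * g^T H^(-1) g = 4.2116


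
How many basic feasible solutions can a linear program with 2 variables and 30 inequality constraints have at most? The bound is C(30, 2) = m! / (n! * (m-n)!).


Each vertex corresponds to some choice of n active constraints out of m, so the number of vertices is at most C(m, n) = m! / (n!(m-n)!).
m = 30, n = 2
Numerator: 30 * 29
Denominator: 2! = 2
C(30, 2) = 435


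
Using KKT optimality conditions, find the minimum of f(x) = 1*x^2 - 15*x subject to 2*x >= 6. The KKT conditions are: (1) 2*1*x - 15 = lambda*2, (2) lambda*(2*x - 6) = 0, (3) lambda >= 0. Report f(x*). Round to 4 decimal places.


Step 1: Try lambda = 0 (constraint inactive).
Stationarity: 2*1*x - 15 = 0
x* = 15/(2*1) = 7.5
Check constraint: 2*7.5 = 15.0 >= 6 -- satisfied.
Step 2: Compute optimal value.
f(x*) = 1*7.5^2 - 15*7.5 = -56.25


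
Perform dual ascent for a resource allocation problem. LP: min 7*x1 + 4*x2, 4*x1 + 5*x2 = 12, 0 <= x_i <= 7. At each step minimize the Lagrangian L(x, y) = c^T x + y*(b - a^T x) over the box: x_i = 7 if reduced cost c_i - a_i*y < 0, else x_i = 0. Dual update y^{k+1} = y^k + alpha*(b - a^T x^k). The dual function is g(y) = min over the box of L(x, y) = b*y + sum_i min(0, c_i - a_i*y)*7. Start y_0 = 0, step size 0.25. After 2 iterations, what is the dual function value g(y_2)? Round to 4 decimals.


Dual ascent for LP: min 7*x1 + 4*x2, 4*x1 + 5*x2 = 12, 0 <= x_i <= 7
Step 1: y^k = 0.0, reduced costs: (7.0, 4.0)
  x^k = (0.0, 0.0), subgradient = b - a^T x = 12.0
  y^{k+1} = 0.0 + 0.25*12.0 = 3.0
Step 2: y^k = 3.0, reduced costs: (-5.0, -11.0)
  x^k = (7.0, 7.0), subgradient = b - a^T x = -51.0
  y^{k+1} = 3.0 + 0.25*-51.0 = -9.75
Dual objective at y_2 = -9.75: reduced costs (46.0, 52.75), box minimizer x = (0.0, 0.0)
g(y_2) = b*y + (c1 - a1*y)*x1 + (c2 - a2*y)*x2 = 12*(-9.75) + 46.0*0.0 + 52.75*0.0 = -117.0 + 0.0 + 0.0 = -117.0


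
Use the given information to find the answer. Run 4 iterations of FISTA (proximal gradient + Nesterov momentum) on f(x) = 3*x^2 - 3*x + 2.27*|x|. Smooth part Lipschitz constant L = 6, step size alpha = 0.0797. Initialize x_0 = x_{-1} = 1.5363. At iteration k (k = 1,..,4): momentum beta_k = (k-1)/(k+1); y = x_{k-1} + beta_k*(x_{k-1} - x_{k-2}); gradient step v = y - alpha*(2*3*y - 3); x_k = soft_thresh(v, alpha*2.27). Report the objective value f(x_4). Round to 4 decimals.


FISTA on f(x) = 3*x^2 - 3*x + 2.27*|x|
L = 6, alpha = 0.0797
Iteration 1: beta = 0.0, y = 1.5363 + 0.0*(1.5363 - 1.5363) = 1.5363
  grad(y) = 6.2178, v = y - alpha*grad = 1.0407
  prox(v) = soft_thresh(1.0407, 0.1809) = 0.8598
Iteration 2: beta = 0.3333, y = 0.8598 + 0.3333*(0.8598 - 1.5363) = 0.6343
  grad(y) = 0.806, v = y - alpha*grad = 0.5701
  prox(v) = soft_thresh(0.5701, 0.1809) = 0.3892
Iteration 3: beta = 0.5, y = 0.3892 + 0.5*(0.3892 - 0.8598) = 0.1539
  grad(y) = -2.0769, v = y - alpha*grad = 0.3194
  prox(v) = soft_thresh(0.3194, 0.1809) = 0.1385
Iteration 4: beta = 0.6, y = 0.1385 + 0.6*(0.1385 - 0.3892) = -0.012
  grad(y) = -3.0718, v = y - alpha*grad = 0.2329
  prox(v) = soft_thresh(0.2329, 0.1809) = 0.0519
f(x_4) = 3*0.0519^2 - 3*0.0519 + 2.27*|0.0519| = -0.0298


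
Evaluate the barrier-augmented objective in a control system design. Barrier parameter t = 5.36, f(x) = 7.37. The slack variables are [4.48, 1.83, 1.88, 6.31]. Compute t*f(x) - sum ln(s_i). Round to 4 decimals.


Step 1: Compute log-barrier.
ln values: [1.4996, 0.6043, 0.6313, 1.8421]
phi = -(1.4996 + 0.6043 + 0.6313 + 1.8421) = -4.5773
Step 2: Compute augmented objective.
t*f(x) = 5.36*7.37 = 39.5032
Total = 39.5032 - 4.5773 = 34.9259
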